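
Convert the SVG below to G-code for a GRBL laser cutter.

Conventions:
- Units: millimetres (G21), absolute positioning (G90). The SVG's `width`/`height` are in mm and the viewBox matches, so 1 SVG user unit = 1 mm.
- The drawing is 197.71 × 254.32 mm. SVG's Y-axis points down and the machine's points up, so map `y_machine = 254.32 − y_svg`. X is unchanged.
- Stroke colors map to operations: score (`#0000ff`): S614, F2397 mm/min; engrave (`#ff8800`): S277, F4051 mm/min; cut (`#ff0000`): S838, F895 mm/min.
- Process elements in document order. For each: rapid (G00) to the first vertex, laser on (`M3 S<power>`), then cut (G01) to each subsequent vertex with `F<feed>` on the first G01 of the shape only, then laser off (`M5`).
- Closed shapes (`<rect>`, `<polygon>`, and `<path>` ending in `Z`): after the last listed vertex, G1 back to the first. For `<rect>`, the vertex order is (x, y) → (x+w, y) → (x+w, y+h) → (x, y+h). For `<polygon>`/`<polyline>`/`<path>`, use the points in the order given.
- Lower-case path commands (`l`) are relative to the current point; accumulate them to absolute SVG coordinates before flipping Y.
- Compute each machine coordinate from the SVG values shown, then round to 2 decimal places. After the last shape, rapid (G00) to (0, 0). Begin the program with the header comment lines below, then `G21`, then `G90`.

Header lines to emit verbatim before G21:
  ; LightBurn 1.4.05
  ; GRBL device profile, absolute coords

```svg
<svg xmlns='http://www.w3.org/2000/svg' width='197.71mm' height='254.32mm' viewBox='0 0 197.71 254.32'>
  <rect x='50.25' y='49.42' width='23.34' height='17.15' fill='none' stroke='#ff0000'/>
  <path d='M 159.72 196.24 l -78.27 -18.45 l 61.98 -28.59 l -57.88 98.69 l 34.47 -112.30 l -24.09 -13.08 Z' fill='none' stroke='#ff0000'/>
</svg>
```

Since the viewBox matches the mm dimensions, user units are millimetres directly. The only transform is the Y-flip y_m = 254.32 − y_svg.

Shape 1 is a rectangle drawn with `<rect>`. Its stroke #ff0000 means cut at S838, F895. After flipping Y the toolpath is (50.25,204.90) → (73.59,204.90) → (73.59,187.75) → (50.25,187.75) → (50.25,204.90), returning to the start.

Shape 2 is a closed polygon drawn with `<path>`. Its stroke #ff0000 means cut at S838, F895. After flipping Y the toolpath is (159.72,58.08) → (81.45,76.53) → (143.43,105.12) → (85.55,6.43) → (120.02,118.73) → (95.93,131.81) → (159.72,58.08), returning to the start.

; LightBurn 1.4.05
; GRBL device profile, absolute coords
G21
G90
G00 X50.25 Y204.90
M3 S838
G01 X73.59 Y204.90 F895
G01 X73.59 Y187.75
G01 X50.25 Y187.75
G01 X50.25 Y204.90
M5
G00 X159.72 Y58.08
M3 S838
G01 X81.45 Y76.53 F895
G01 X143.43 Y105.12
G01 X85.55 Y6.43
G01 X120.02 Y118.73
G01 X95.93 Y131.81
G01 X159.72 Y58.08
M5
G00 X0.00 Y0.00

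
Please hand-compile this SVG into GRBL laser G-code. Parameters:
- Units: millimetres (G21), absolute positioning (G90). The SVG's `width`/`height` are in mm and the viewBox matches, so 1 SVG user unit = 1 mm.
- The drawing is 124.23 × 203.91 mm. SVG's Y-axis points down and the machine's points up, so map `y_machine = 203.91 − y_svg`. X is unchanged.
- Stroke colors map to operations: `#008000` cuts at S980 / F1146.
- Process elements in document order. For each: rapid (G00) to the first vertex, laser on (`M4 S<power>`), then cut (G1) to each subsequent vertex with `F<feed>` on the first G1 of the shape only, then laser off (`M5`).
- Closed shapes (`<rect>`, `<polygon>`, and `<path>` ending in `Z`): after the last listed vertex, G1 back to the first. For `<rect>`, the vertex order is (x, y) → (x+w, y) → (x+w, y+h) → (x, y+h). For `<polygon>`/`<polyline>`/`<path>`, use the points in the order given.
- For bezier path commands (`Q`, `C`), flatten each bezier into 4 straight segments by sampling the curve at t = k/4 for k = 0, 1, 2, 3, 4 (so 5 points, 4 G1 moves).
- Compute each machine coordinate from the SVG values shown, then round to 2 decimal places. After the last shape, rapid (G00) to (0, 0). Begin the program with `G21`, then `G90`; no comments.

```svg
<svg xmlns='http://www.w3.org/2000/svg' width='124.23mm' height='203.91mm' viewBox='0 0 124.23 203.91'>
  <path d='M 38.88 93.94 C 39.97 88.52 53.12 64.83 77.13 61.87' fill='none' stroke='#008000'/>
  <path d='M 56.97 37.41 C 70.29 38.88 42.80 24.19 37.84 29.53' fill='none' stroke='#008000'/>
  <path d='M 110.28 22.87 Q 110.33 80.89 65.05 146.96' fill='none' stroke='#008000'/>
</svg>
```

G21
G90
G00 X38.88 Y109.97
M4 S980
G1 X41.94 Y116.85 F1146
G1 X49.41 Y126.93
G1 X61.18 Y136.54
G1 X77.13 Y142.04
M5
G00 X56.97 Y166.50
M4 S980
G1 X60.30 Y167.86 F1146
G1 X54.26 Y171.89
G1 X44.79 Y175.19
G1 X37.84 Y174.38
M5
G00 X110.28 Y181.04
M4 S980
G1 X107.47 Y151.53 F1146
G1 X99.00 Y121.01
G1 X84.86 Y89.48
G1 X65.05 Y56.95
M5
G00 X0.00 Y0.00

1 u = 1 mm; y_m = 203.91 − y.

[1] `<path>` cubic bezier, #008000→cut S980 F1146: (38.88,109.97) → (41.94,116.85) → (49.41,126.93) → (61.18,136.54) → (77.13,142.04)

[2] `<path>` cubic bezier, #008000→cut S980 F1146: (56.97,166.50) → (60.30,167.86) → (54.26,171.89) → (44.79,175.19) → (37.84,174.38)

[3] `<path>` quadratic bezier, #008000→cut S980 F1146: (110.28,181.04) → (107.47,151.53) → (99.00,121.01) → (84.86,89.48) → (65.05,56.95)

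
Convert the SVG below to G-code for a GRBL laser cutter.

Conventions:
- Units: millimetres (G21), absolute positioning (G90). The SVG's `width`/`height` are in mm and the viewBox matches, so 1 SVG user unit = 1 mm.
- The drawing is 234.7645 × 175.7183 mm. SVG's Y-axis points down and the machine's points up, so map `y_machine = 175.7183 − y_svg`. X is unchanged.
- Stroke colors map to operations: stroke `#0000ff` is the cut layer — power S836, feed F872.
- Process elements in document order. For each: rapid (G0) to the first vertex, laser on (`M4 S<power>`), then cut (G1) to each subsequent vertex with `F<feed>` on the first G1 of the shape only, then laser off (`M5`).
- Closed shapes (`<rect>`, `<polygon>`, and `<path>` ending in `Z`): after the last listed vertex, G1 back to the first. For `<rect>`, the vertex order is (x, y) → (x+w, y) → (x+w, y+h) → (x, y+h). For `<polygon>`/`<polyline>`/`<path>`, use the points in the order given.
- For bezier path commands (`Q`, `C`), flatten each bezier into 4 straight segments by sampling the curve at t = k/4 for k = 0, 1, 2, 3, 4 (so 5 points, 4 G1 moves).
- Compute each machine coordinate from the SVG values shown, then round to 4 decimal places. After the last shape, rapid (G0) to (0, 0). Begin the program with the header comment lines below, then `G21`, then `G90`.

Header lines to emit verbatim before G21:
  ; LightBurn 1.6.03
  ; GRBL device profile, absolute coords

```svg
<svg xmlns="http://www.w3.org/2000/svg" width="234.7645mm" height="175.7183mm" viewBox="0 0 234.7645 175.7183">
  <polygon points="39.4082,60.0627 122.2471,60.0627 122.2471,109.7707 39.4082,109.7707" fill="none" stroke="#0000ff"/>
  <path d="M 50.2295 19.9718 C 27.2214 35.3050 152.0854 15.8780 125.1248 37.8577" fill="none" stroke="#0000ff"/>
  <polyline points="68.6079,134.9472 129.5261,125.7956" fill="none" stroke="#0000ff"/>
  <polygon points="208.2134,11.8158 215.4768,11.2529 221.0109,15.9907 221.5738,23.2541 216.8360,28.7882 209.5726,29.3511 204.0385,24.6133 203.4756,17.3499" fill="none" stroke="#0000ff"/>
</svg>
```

; LightBurn 1.6.03
; GRBL device profile, absolute coords
G21
G90
G0 X39.4082 Y115.6556
M4 S836
G1 X122.2471 Y115.6556 F872
G1 X122.2471 Y65.9476
G1 X39.4082 Y65.9476
G1 X39.4082 Y115.6556
M5
G0 X50.2295 Y155.7465
M4 S836
G1 X56.0167 Y149.5740 F872
G1 X89.1593 Y149.2960
G1 X121.5609 Y147.7717
G1 X125.1248 Y137.8606
M5
G0 X68.6079 Y40.7711
M4 S836
G1 X129.5261 Y49.9227 F872
M5
G0 X208.2134 Y163.9025
M4 S836
G1 X215.4768 Y164.4654 F872
G1 X221.0109 Y159.7276
G1 X221.5738 Y152.4642
G1 X216.8360 Y146.9301
G1 X209.5726 Y146.3672
G1 X204.0385 Y151.1050
G1 X203.4756 Y158.3684
G1 X208.2134 Y163.9025
M5
G0 X0.0000 Y0.0000

Since the viewBox matches the mm dimensions, user units are millimetres directly. The only transform is the Y-flip y_m = 175.7183 − y_svg.

Shape 1 is a rectangle drawn with `<polygon>`. Its stroke #0000ff means cut at S836, F872. After flipping Y the toolpath is (39.4082,115.6556) → (122.2471,115.6556) → (122.2471,65.9476) → (39.4082,65.9476) → (39.4082,115.6556), returning to the start.

Shape 2 is a cubic bezier drawn with `<path>`. Its stroke #0000ff means cut at S836, F872. After flipping Y the toolpath is (50.2295,155.7465) → (56.0167,149.5740) → (89.1593,149.2960) → (121.5609,147.7717) → (125.1248,137.8606).

Shape 3 is a line segment drawn with `<polyline>`. Its stroke #0000ff means cut at S836, F872. After flipping Y the toolpath is (68.6079,40.7711) → (129.5261,49.9227).

Shape 4 is a regular polygon drawn with `<polygon>`. Its stroke #0000ff means cut at S836, F872. After flipping Y the toolpath is (208.2134,163.9025) → (215.4768,164.4654) → (221.0109,159.7276) → (221.5738,152.4642) → (216.8360,146.9301) → (209.5726,146.3672) → (204.0385,151.1050) → (203.4756,158.3684) → (208.2134,163.9025), returning to the start.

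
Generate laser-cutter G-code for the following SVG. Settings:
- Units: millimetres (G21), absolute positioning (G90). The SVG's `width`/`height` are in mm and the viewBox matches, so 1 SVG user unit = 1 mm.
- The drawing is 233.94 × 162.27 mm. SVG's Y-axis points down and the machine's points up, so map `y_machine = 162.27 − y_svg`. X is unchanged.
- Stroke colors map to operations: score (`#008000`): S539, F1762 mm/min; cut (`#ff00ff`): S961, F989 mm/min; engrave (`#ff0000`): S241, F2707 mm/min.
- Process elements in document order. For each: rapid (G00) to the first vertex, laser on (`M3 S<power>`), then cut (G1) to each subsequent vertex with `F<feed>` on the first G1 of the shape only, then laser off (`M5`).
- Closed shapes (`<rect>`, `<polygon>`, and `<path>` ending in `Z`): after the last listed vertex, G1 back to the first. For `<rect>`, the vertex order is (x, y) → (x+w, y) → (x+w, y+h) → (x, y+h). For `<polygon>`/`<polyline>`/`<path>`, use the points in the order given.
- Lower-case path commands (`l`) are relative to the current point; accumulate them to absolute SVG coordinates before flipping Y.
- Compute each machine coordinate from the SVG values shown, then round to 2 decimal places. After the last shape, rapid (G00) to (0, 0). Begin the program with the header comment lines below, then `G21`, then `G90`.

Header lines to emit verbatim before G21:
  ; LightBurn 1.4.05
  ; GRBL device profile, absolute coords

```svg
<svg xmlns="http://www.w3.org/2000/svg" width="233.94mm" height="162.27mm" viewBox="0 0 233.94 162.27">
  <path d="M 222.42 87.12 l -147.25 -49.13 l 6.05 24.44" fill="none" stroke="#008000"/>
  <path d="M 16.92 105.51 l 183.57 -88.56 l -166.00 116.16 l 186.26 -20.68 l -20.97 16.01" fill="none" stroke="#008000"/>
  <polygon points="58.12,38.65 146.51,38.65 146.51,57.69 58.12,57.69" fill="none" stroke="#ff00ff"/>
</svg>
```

Since the viewBox matches the mm dimensions, user units are millimetres directly. The only transform is the Y-flip y_m = 162.27 − y_svg.

Shape 1 is a open polyline drawn with `<path>`. Its stroke #008000 means score at S539, F1762. After flipping Y the toolpath is (222.42,75.15) → (75.17,124.28) → (81.22,99.84).

Shape 2 is a open polyline drawn with `<path>`. Its stroke #008000 means score at S539, F1762. After flipping Y the toolpath is (16.92,56.76) → (200.49,145.32) → (34.49,29.16) → (220.75,49.84) → (199.78,33.83).

Shape 3 is a rectangle drawn with `<polygon>`. Its stroke #ff00ff means cut at S961, F989. After flipping Y the toolpath is (58.12,123.62) → (146.51,123.62) → (146.51,104.58) → (58.12,104.58) → (58.12,123.62), returning to the start.

; LightBurn 1.4.05
; GRBL device profile, absolute coords
G21
G90
G00 X222.42 Y75.15
M3 S539
G1 X75.17 Y124.28 F1762
G1 X81.22 Y99.84
M5
G00 X16.92 Y56.76
M3 S539
G1 X200.49 Y145.32 F1762
G1 X34.49 Y29.16
G1 X220.75 Y49.84
G1 X199.78 Y33.83
M5
G00 X58.12 Y123.62
M3 S961
G1 X146.51 Y123.62 F989
G1 X146.51 Y104.58
G1 X58.12 Y104.58
G1 X58.12 Y123.62
M5
G00 X0.00 Y0.00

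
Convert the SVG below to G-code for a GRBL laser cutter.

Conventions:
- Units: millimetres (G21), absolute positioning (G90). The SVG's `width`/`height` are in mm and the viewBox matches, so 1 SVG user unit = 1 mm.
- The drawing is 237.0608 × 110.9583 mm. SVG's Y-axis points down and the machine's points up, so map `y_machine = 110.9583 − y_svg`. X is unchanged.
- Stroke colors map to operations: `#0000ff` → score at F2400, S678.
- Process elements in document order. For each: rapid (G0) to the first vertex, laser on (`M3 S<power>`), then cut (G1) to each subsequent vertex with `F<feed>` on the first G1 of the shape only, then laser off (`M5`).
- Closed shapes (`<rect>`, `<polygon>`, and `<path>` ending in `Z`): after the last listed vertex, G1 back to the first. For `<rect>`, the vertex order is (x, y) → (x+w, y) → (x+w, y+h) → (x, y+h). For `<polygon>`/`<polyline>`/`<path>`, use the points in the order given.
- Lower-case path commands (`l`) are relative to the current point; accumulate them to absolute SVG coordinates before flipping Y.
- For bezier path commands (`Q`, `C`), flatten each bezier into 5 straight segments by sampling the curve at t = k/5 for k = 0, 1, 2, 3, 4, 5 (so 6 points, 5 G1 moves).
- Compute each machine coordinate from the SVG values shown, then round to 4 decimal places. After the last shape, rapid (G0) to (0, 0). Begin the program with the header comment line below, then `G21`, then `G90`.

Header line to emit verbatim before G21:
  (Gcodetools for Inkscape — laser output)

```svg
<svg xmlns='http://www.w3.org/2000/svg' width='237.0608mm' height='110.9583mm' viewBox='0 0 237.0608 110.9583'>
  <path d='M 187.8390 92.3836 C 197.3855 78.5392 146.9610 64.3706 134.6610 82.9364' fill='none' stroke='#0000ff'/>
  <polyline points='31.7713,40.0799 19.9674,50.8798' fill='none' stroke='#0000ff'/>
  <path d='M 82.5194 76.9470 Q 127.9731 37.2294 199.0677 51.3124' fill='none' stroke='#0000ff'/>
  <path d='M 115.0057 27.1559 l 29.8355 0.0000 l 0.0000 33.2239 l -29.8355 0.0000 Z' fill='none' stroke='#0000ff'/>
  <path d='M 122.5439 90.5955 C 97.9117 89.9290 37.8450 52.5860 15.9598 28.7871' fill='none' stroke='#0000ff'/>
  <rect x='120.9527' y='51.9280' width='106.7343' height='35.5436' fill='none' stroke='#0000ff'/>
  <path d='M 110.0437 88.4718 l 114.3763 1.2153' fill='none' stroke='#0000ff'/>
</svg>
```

(Gcodetools for Inkscape — laser output)
G21
G90
G0 X187.8390 Y18.5747
M3 S678
G1 X187.1551 Y26.6558 F2400
G1 X176.7868 Y33.2278
G1 X161.4426 Y36.7041
G1 X145.8312 Y35.4977
G1 X134.6610 Y28.0219
M5
G0 X31.7713 Y70.8784
M3 S678
G1 X19.9674 Y60.0785 F2400
M5
G0 X82.5194 Y34.0113
M3 S678
G1 X101.7265 Y47.7463 F2400
G1 X122.9849 Y57.1773
G1 X146.2946 Y62.3042
G1 X171.6555 Y63.1271
G1 X199.0677 Y59.6459
M5
G0 X115.0057 Y83.8024
M3 S678
G1 X144.8412 Y83.8024 F2400
G1 X144.8412 Y50.5785
G1 X115.0057 Y50.5785
G1 X115.0057 Y83.8024
M5
G0 X122.5439 Y20.3628
M3 S678
G1 X104.1014 Y24.7621 F2400
G1 X80.6881 Y35.5532
G1 X55.8377 Y50.3255
G1 X33.0838 Y66.6683
G1 X15.9598 Y82.1712
M5
G0 X120.9527 Y59.0303
M3 S678
G1 X227.6870 Y59.0303 F2400
G1 X227.6870 Y23.4867
G1 X120.9527 Y23.4867
G1 X120.9527 Y59.0303
M5
G0 X110.0437 Y22.4865
M3 S678
G1 X224.4200 Y21.2712 F2400
M5
G0 X0.0000 Y0.0000

Since the viewBox matches the mm dimensions, user units are millimetres directly. The only transform is the Y-flip y_m = 110.9583 − y_svg.

Shape 1 is a cubic bezier drawn with `<path>`. Its stroke #0000ff means score at S678, F2400. After flipping Y the toolpath is (187.8390,18.5747) → (187.1551,26.6558) → (176.7868,33.2278) → (161.4426,36.7041) → (145.8312,35.4977) → (134.6610,28.0219).

Shape 2 is a line segment drawn with `<polyline>`. Its stroke #0000ff means score at S678, F2400. After flipping Y the toolpath is (31.7713,70.8784) → (19.9674,60.0785).

Shape 3 is a quadratic bezier drawn with `<path>`. Its stroke #0000ff means score at S678, F2400. After flipping Y the toolpath is (82.5194,34.0113) → (101.7265,47.7463) → (122.9849,57.1773) → (146.2946,62.3042) → (171.6555,63.1271) → (199.0677,59.6459).

Shape 4 is a rectangle drawn with `<path>`. Its stroke #0000ff means score at S678, F2400. After flipping Y the toolpath is (115.0057,83.8024) → (144.8412,83.8024) → (144.8412,50.5785) → (115.0057,50.5785) → (115.0057,83.8024), returning to the start.

Shape 5 is a cubic bezier drawn with `<path>`. Its stroke #0000ff means score at S678, F2400. After flipping Y the toolpath is (122.5439,20.3628) → (104.1014,24.7621) → (80.6881,35.5532) → (55.8377,50.3255) → (33.0838,66.6683) → (15.9598,82.1712).

Shape 6 is a rectangle drawn with `<rect>`. Its stroke #0000ff means score at S678, F2400. After flipping Y the toolpath is (120.9527,59.0303) → (227.6870,59.0303) → (227.6870,23.4867) → (120.9527,23.4867) → (120.9527,59.0303), returning to the start.

Shape 7 is a line segment drawn with `<path>`. Its stroke #0000ff means score at S678, F2400. After flipping Y the toolpath is (110.0437,22.4865) → (224.4200,21.2712).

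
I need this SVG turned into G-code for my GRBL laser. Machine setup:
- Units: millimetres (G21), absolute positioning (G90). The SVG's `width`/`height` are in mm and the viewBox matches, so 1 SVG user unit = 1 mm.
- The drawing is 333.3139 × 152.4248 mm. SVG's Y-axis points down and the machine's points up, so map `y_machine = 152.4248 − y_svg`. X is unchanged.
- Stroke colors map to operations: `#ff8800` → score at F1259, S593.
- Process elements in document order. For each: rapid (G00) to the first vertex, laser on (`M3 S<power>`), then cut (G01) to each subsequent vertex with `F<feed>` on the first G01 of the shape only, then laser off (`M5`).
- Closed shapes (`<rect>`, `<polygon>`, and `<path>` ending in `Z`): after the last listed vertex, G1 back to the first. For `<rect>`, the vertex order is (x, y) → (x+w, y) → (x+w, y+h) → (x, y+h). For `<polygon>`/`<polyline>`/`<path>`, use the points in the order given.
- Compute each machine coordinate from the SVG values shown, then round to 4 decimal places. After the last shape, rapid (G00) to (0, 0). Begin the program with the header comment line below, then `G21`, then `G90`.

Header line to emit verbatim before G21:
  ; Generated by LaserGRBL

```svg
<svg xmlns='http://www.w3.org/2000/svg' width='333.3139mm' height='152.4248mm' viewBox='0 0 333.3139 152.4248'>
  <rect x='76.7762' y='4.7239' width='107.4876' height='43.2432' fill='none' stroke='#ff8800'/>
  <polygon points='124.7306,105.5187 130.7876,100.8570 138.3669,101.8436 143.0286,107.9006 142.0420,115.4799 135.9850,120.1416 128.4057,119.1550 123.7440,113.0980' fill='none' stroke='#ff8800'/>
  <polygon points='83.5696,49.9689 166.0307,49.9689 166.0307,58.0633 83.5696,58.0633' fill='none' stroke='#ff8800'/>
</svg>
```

; Generated by LaserGRBL
G21
G90
G00 X76.7762 Y147.7009
M3 S593
G01 X184.2638 Y147.7009 F1259
G01 X184.2638 Y104.4577
G01 X76.7762 Y104.4577
G01 X76.7762 Y147.7009
M5
G00 X124.7306 Y46.9061
M3 S593
G01 X130.7876 Y51.5678 F1259
G01 X138.3669 Y50.5812
G01 X143.0286 Y44.5242
G01 X142.0420 Y36.9449
G01 X135.9850 Y32.2832
G01 X128.4057 Y33.2698
G01 X123.7440 Y39.3268
G01 X124.7306 Y46.9061
M5
G00 X83.5696 Y102.4559
M3 S593
G01 X166.0307 Y102.4559 F1259
G01 X166.0307 Y94.3615
G01 X83.5696 Y94.3615
G01 X83.5696 Y102.4559
M5
G00 X0.0000 Y0.0000

1 u = 1 mm; y_m = 152.4248 − y.

[1] `<rect>` rectangle, #ff8800→score S593 F1259: (76.7762,147.7009) → (184.2638,147.7009) → (184.2638,104.4577) → (76.7762,104.4577) → (76.7762,147.7009) (closed)

[2] `<polygon>` regular polygon, #ff8800→score S593 F1259: (124.7306,46.9061) → (130.7876,51.5678) → (138.3669,50.5812) → (143.0286,44.5242) → (142.0420,36.9449) → (135.9850,32.2832) → (128.4057,33.2698) → (123.7440,39.3268) → (124.7306,46.9061) (closed)

[3] `<polygon>` rectangle, #ff8800→score S593 F1259: (83.5696,102.4559) → (166.0307,102.4559) → (166.0307,94.3615) → (83.5696,94.3615) → (83.5696,102.4559) (closed)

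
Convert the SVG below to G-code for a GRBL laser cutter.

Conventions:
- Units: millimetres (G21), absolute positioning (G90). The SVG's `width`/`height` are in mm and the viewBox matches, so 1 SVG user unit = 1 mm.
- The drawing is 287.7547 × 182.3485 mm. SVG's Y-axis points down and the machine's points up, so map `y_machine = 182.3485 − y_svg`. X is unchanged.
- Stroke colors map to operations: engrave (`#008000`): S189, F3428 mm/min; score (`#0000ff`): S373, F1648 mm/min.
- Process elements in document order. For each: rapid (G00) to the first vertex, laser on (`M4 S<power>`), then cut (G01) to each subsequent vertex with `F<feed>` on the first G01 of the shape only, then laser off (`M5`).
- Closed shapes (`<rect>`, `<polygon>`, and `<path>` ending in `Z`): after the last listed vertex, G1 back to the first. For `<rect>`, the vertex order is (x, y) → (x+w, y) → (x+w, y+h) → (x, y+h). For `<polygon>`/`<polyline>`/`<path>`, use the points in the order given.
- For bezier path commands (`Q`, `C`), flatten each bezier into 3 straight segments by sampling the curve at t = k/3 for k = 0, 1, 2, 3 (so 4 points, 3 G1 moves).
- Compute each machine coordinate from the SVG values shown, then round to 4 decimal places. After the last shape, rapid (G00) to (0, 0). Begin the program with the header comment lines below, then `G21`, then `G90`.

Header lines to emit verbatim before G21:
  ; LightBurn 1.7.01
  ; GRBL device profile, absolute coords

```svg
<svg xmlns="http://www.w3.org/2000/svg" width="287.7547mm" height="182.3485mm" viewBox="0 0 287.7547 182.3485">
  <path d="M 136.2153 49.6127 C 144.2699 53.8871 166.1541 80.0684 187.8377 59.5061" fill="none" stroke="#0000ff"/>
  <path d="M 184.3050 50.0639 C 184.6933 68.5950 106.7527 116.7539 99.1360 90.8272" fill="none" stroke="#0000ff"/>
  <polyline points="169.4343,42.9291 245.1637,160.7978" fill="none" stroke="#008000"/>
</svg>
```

; LightBurn 1.7.01
; GRBL device profile, absolute coords
G21
G90
G00 X136.2153 Y132.7358
M4 S373
G01 X148.3601 Y123.7017 F1648
G01 X166.6069 Y115.3187
G01 X187.8377 Y122.8424
M5
G00 X184.3050 Y132.2846
M4 S373
G01 X164.0893 Y107.7188 F1648
G01 X124.6883 Y86.4486
G01 X99.1360 Y91.5213
M5
G00 X169.4343 Y139.4194
M4 S189
G01 X245.1637 Y21.5507 F3428
M5
G00 X0.0000 Y0.0000

viewBox `0 0 287.7547 182.3485` with mm width/height → 1 unit = 1 mm. Flip: y_m = 182.3485 − y_svg.

**Shape 1** — `<path>` cubic bezier, stroke `#0000ff` → score (S373, F1648). Control points (SVG): P0=(136.2153,49.6127), P1=(144.2699,53.8871), P2=(166.1541,80.0684), P3=(187.8377,59.5061); sampled at t=k/3. Machine vertices: (136.2153,132.7358) → (148.3601,123.7017) → (166.6069,115.3187) → (187.8377,122.8424). Open path.

**Shape 2** — `<path>` cubic bezier, stroke `#0000ff` → score (S373, F1648). Control points (SVG): P0=(184.3050,50.0639), P1=(184.6933,68.5950), P2=(106.7527,116.7539), P3=(99.1360,90.8272); sampled at t=k/3. Machine vertices: (184.3050,132.2846) → (164.0893,107.7188) → (124.6883,86.4486) → (99.1360,91.5213). Open path.

**Shape 3** — `<polyline>` line segment, stroke `#008000` → engrave (S189, F3428). Machine vertices: (169.4343,139.4194) → (245.1637,21.5507). Open path.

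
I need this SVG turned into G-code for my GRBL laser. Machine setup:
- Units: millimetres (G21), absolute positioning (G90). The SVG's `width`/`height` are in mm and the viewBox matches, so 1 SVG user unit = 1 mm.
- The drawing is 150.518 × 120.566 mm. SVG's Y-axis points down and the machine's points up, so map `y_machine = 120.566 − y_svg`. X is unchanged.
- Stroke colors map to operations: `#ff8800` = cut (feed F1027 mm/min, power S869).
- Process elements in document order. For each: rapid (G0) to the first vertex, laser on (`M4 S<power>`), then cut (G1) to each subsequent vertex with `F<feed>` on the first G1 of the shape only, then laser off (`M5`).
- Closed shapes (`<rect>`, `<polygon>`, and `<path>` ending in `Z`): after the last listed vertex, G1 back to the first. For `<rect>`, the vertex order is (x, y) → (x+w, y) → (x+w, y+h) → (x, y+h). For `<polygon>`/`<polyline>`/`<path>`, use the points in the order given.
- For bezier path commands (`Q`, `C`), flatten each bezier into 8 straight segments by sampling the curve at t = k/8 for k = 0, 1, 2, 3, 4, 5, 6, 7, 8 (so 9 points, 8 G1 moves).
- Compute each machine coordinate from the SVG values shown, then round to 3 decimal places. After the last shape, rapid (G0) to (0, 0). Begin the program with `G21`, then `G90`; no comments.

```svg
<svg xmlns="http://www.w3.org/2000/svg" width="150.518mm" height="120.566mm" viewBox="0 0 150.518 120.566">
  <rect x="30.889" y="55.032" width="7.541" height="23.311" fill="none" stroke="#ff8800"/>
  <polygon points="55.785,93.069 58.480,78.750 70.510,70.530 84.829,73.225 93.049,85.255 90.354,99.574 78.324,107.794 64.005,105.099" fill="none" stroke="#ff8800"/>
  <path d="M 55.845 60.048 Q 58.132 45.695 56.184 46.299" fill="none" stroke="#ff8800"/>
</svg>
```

Since the viewBox matches the mm dimensions, user units are millimetres directly. The only transform is the Y-flip y_m = 120.566 − y_svg.

Shape 1 is a rectangle drawn with `<rect>`. Its stroke #ff8800 means cut at S869, F1027. After flipping Y the toolpath is (30.889,65.534) → (38.430,65.534) → (38.430,42.223) → (30.889,42.223) → (30.889,65.534), returning to the start.

Shape 2 is a regular polygon drawn with `<polygon>`. Its stroke #ff8800 means cut at S869, F1027. After flipping Y the toolpath is (55.785,27.497) → (58.480,41.816) → (70.510,50.036) → (84.829,47.341) → (93.049,35.311) → (90.354,20.992) → (78.324,12.772) → (64.005,15.467) → (55.785,27.497), returning to the start.

Shape 3 is a quadratic bezier drawn with `<path>`. Its stroke #ff8800 means cut at S869, F1027. After flipping Y the toolpath is (55.845,60.518) → (56.351,63.873) → (56.724,66.760) → (56.965,69.179) → (57.073,71.132) → (57.049,72.617) → (56.893,73.634) → (56.605,74.184) → (56.184,74.267).

G21
G90
G0 X30.889 Y65.534
M4 S869
G1 X38.430 Y65.534 F1027
G1 X38.430 Y42.223
G1 X30.889 Y42.223
G1 X30.889 Y65.534
M5
G0 X55.785 Y27.497
M4 S869
G1 X58.480 Y41.816 F1027
G1 X70.510 Y50.036
G1 X84.829 Y47.341
G1 X93.049 Y35.311
G1 X90.354 Y20.992
G1 X78.324 Y12.772
G1 X64.005 Y15.467
G1 X55.785 Y27.497
M5
G0 X55.845 Y60.518
M4 S869
G1 X56.351 Y63.873 F1027
G1 X56.724 Y66.760
G1 X56.965 Y69.179
G1 X57.073 Y71.132
G1 X57.049 Y72.617
G1 X56.893 Y73.634
G1 X56.605 Y74.184
G1 X56.184 Y74.267
M5
G0 X0.000 Y0.000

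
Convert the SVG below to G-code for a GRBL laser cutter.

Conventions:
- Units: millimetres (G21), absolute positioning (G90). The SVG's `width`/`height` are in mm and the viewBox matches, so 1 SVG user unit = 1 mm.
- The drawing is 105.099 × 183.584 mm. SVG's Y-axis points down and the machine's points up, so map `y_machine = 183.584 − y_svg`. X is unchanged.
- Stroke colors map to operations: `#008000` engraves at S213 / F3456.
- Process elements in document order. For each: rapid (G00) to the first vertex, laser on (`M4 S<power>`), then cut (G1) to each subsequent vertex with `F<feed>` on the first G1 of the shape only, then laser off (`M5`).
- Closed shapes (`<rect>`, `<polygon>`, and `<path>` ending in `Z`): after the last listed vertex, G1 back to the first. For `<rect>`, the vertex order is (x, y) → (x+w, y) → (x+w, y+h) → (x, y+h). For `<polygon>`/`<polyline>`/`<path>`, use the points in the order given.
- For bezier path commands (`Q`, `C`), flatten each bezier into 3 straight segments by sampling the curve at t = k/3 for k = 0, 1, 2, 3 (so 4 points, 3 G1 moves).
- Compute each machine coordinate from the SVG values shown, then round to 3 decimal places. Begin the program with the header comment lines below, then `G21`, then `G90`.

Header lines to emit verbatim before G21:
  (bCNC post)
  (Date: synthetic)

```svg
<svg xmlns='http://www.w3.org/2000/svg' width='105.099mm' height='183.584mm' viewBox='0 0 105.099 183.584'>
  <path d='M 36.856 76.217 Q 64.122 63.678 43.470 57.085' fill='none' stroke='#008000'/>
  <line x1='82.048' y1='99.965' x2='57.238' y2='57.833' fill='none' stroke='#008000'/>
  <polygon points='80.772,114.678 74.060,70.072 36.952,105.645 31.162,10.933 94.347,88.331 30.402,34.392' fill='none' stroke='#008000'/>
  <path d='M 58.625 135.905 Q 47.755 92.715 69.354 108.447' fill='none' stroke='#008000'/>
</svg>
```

(bCNC post)
(Date: synthetic)
G21
G90
G00 X36.856 Y107.367
M4 S213
G1 X49.709 Y115.066 F3456
G1 X51.914 Y121.443
G1 X43.470 Y126.499
M5
G00 X82.048 Y83.619
M4 S213
G1 X57.238 Y125.751 F3456
M5
G00 X80.772 Y68.906
M4 S213
G1 X74.060 Y113.512 F3456
G1 X36.952 Y77.939
G1 X31.162 Y172.651
G1 X94.347 Y95.253
G1 X30.402 Y149.192
G1 X80.772 Y68.906
M5
G00 X58.625 Y47.679
M4 S213
G1 X54.986 Y69.925 F3456
G1 X58.562 Y79.078
G1 X69.354 Y75.137
M5

Since the viewBox matches the mm dimensions, user units are millimetres directly. The only transform is the Y-flip y_m = 183.584 − y_svg.

Shape 1 is a quadratic bezier drawn with `<path>`. Its stroke #008000 means engrave at S213, F3456. After flipping Y the toolpath is (36.856,107.367) → (49.709,115.066) → (51.914,121.443) → (43.470,126.499).

Shape 2 is a line segment drawn with `<line>`. Its stroke #008000 means engrave at S213, F3456. After flipping Y the toolpath is (82.048,83.619) → (57.238,125.751).

Shape 3 is a closed polygon drawn with `<polygon>`. Its stroke #008000 means engrave at S213, F3456. After flipping Y the toolpath is (80.772,68.906) → (74.060,113.512) → (36.952,77.939) → (31.162,172.651) → (94.347,95.253) → (30.402,149.192) → (80.772,68.906), returning to the start.

Shape 4 is a quadratic bezier drawn with `<path>`. Its stroke #008000 means engrave at S213, F3456. After flipping Y the toolpath is (58.625,47.679) → (54.986,69.925) → (58.562,79.078) → (69.354,75.137).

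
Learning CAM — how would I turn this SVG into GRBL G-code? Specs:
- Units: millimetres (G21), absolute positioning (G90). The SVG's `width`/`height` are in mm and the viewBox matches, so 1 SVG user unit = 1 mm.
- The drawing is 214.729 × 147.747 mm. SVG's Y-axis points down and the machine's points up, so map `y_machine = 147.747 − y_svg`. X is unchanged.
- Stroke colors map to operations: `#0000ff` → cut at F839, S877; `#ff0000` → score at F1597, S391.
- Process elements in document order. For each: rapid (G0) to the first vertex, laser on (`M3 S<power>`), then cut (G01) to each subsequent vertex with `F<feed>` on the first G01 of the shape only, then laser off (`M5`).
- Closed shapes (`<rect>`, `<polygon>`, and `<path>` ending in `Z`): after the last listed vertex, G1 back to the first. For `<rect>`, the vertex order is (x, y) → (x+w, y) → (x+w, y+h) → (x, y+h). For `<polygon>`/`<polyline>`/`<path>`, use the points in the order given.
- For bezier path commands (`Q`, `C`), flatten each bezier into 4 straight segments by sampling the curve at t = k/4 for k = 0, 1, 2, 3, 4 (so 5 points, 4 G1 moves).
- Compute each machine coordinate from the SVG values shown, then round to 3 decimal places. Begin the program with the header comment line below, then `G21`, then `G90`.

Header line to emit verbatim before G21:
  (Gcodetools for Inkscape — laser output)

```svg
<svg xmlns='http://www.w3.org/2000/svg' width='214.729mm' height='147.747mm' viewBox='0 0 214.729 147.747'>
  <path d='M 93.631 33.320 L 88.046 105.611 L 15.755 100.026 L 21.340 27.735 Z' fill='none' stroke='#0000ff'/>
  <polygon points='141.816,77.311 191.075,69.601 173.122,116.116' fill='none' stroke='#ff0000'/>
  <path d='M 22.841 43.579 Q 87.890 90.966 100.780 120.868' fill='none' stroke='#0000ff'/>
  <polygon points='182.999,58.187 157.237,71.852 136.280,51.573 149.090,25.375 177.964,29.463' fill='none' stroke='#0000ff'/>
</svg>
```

1 u = 1 mm; y_m = 147.747 − y.

[1] `<path>` regular polygon, #0000ff→cut S877 F839: (93.631,114.427) → (88.046,42.136) → (15.755,47.721) → (21.340,120.012) → (93.631,114.427) (closed)

[2] `<polygon>` regular polygon, #ff0000→score S391 F1597: (141.816,70.436) → (191.075,78.146) → (173.122,31.631) → (141.816,70.436) (closed)

[3] `<path>` quadratic bezier, #0000ff→cut S877 F839: (22.841,104.168) → (52.106,81.567) → (74.850,61.152) → (91.075,42.923) → (100.780,26.879)

[4] `<polygon>` regular polygon, #0000ff→cut S877 F839: (182.999,89.560) → (157.237,75.895) → (136.280,96.174) → (149.090,122.372) → (177.964,118.284) → (182.999,89.560) (closed)

(Gcodetools for Inkscape — laser output)
G21
G90
G0 X93.631 Y114.427
M3 S877
G01 X88.046 Y42.136 F839
G01 X15.755 Y47.721
G01 X21.340 Y120.012
G01 X93.631 Y114.427
M5
G0 X141.816 Y70.436
M3 S391
G01 X191.075 Y78.146 F1597
G01 X173.122 Y31.631
G01 X141.816 Y70.436
M5
G0 X22.841 Y104.168
M3 S877
G01 X52.106 Y81.567 F839
G01 X74.850 Y61.152
G01 X91.075 Y42.923
G01 X100.780 Y26.879
M5
G0 X182.999 Y89.560
M3 S877
G01 X157.237 Y75.895 F839
G01 X136.280 Y96.174
G01 X149.090 Y122.372
G01 X177.964 Y118.284
G01 X182.999 Y89.560
M5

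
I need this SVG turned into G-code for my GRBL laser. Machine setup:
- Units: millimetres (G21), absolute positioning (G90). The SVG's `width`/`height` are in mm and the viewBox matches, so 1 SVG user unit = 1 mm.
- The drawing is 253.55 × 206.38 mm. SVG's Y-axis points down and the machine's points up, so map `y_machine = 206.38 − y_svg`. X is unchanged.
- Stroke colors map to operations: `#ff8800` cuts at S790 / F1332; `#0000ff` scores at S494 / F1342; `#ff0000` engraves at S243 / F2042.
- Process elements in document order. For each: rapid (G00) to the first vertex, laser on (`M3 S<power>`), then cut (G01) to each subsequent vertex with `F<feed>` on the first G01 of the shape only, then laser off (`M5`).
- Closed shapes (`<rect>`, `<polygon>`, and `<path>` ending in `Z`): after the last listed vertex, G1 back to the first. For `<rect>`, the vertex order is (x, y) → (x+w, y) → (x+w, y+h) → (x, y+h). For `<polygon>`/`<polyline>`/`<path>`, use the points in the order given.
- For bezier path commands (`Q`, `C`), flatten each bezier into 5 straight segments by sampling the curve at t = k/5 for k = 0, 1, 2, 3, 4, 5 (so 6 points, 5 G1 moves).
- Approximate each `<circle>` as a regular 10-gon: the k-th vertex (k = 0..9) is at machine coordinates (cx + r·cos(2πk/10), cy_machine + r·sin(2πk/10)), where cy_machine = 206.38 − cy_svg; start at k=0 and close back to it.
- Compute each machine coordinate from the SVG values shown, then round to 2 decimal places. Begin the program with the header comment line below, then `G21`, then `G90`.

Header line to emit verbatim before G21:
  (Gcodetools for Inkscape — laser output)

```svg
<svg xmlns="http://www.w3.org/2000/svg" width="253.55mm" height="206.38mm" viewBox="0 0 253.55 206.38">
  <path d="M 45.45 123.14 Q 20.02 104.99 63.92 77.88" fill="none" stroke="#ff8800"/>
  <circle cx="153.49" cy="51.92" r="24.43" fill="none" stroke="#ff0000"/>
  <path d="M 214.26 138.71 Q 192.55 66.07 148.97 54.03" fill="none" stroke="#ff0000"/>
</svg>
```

Since the viewBox matches the mm dimensions, user units are millimetres directly. The only transform is the Y-flip y_m = 206.38 − y_svg.

Shape 1 is a quadratic bezier drawn with `<path>`. Its stroke #ff8800 means cut at S790, F1332. After flipping Y the toolpath is (45.45,83.24) → (38.05,90.86) → (36.20,99.19) → (39.89,108.25) → (49.13,118.01) → (63.92,128.50).

Shape 2 is a circle drawn with `<circle>`. Its stroke #ff0000 means engrave at S243, F2042. After flipping Y the toolpath is (177.92,154.46) → (173.25,168.82) → (161.04,177.69) → (145.94,177.69) → (133.73,168.82) → (129.06,154.46) → (133.73,140.10) → (145.94,131.23) → (161.04,131.23) → (173.25,140.10) → (177.92,154.46), returning to the start.

Shape 3 is a quadratic bezier drawn with `<path>`. Its stroke #ff0000 means engrave at S243, F2042. After flipping Y the toolpath is (214.26,67.67) → (204.70,94.30) → (193.39,116.09) → (180.33,133.02) → (165.53,145.11) → (148.97,152.35).

(Gcodetools for Inkscape — laser output)
G21
G90
G00 X45.45 Y83.24
M3 S790
G01 X38.05 Y90.86 F1332
G01 X36.20 Y99.19
G01 X39.89 Y108.25
G01 X49.13 Y118.01
G01 X63.92 Y128.50
M5
G00 X177.92 Y154.46
M3 S243
G01 X173.25 Y168.82 F2042
G01 X161.04 Y177.69
G01 X145.94 Y177.69
G01 X133.73 Y168.82
G01 X129.06 Y154.46
G01 X133.73 Y140.10
G01 X145.94 Y131.23
G01 X161.04 Y131.23
G01 X173.25 Y140.10
G01 X177.92 Y154.46
M5
G00 X214.26 Y67.67
M3 S243
G01 X204.70 Y94.30 F2042
G01 X193.39 Y116.09
G01 X180.33 Y133.02
G01 X165.53 Y145.11
G01 X148.97 Y152.35
M5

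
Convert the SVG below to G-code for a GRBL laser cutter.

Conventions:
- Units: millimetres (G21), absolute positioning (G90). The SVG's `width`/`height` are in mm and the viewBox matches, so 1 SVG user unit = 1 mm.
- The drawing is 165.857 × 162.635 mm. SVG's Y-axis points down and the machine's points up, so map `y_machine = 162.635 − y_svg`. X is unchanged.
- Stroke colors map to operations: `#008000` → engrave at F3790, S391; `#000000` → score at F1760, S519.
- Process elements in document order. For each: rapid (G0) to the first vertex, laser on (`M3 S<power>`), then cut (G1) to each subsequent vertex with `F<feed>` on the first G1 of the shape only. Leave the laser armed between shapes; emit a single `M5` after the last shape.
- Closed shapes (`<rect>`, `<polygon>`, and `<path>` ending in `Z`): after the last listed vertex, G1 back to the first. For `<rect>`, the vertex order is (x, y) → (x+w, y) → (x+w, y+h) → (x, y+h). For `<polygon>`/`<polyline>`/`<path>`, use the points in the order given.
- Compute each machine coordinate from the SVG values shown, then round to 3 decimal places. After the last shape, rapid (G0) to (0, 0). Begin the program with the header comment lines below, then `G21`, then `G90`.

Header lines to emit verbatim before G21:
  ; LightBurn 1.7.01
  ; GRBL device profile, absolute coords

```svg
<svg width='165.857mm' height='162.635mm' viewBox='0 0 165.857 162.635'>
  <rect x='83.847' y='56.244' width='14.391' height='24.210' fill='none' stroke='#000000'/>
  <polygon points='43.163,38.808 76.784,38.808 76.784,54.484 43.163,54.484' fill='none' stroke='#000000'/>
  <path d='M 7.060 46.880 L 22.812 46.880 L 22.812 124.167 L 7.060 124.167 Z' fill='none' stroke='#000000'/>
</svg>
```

; LightBurn 1.7.01
; GRBL device profile, absolute coords
G21
G90
G0 X83.847 Y106.391
M3 S519
G1 X98.238 Y106.391 F1760
G1 X98.238 Y82.181
G1 X83.847 Y82.181
G1 X83.847 Y106.391
G0 X43.163 Y123.827
M3 S519
G1 X76.784 Y123.827 F1760
G1 X76.784 Y108.151
G1 X43.163 Y108.151
G1 X43.163 Y123.827
G0 X7.060 Y115.755
M3 S519
G1 X22.812 Y115.755 F1760
G1 X22.812 Y38.468
G1 X7.060 Y38.468
G1 X7.060 Y115.755
M5
G0 X0.000 Y0.000

Since the viewBox matches the mm dimensions, user units are millimetres directly. The only transform is the Y-flip y_m = 162.635 − y_svg.

Shape 1 is a rectangle drawn with `<rect>`. Its stroke #000000 means score at S519, F1760. After flipping Y the toolpath is (83.847,106.391) → (98.238,106.391) → (98.238,82.181) → (83.847,82.181) → (83.847,106.391), returning to the start.

Shape 2 is a rectangle drawn with `<polygon>`. Its stroke #000000 means score at S519, F1760. After flipping Y the toolpath is (43.163,123.827) → (76.784,123.827) → (76.784,108.151) → (43.163,108.151) → (43.163,123.827), returning to the start.

Shape 3 is a rectangle drawn with `<path>`. Its stroke #000000 means score at S519, F1760. After flipping Y the toolpath is (7.060,115.755) → (22.812,115.755) → (22.812,38.468) → (7.060,38.468) → (7.060,115.755), returning to the start.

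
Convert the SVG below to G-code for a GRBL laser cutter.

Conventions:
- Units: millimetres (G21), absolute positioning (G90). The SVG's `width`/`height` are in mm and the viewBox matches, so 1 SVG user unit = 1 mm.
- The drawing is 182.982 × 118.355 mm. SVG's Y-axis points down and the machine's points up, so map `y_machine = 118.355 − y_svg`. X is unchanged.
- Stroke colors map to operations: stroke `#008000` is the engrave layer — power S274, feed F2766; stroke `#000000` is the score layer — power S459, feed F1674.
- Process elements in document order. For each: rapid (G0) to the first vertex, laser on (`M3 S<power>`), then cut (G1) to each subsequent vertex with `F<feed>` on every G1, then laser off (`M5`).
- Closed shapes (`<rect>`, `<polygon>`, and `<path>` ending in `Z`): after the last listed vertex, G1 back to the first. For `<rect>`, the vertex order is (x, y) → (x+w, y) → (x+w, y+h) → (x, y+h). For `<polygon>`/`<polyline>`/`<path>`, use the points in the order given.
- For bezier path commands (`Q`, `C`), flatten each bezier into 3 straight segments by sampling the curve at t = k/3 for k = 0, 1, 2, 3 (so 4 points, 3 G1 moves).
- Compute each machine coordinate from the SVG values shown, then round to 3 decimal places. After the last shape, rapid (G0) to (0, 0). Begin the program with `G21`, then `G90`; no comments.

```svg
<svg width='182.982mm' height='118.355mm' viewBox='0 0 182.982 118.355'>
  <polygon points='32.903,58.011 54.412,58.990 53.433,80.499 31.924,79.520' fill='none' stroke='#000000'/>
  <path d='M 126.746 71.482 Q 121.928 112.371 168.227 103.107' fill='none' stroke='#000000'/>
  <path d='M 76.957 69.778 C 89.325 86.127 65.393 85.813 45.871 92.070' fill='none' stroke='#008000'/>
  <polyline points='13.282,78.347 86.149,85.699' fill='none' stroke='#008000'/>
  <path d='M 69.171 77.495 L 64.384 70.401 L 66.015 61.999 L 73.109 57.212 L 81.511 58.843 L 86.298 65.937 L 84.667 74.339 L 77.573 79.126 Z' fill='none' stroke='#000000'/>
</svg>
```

G21
G90
G0 X32.903 Y60.344
M3 S459
G1 X54.412 Y59.365 F1674
G1 X53.433 Y37.856 F1674
G1 X31.924 Y38.835 F1674
G1 X32.903 Y60.344 F1674
M5
G0 X126.746 Y46.873
M3 S459
G1 X129.214 Y25.186 F1674
G1 X143.041 Y14.645 F1674
G1 X168.227 Y15.248 F1674
M5
G0 X76.957 Y48.577
M3 S274
G1 X78.733 Y36.922 F2766
G1 X65.355 Y31.212 F2766
G1 X45.871 Y26.285 F2766
M5
G0 X13.282 Y40.008
M3 S274
G1 X86.149 Y32.656 F2766
M5
G0 X69.171 Y40.860
M3 S459
G1 X64.384 Y47.954 F1674
G1 X66.015 Y56.356 F1674
G1 X73.109 Y61.143 F1674
G1 X81.511 Y59.512 F1674
G1 X86.298 Y52.418 F1674
G1 X84.667 Y44.016 F1674
G1 X77.573 Y39.229 F1674
G1 X69.171 Y40.860 F1674
M5
G0 X0.000 Y0.000

1 u = 1 mm; y_m = 118.355 − y.

[1] `<polygon>` regular polygon, #000000→score S459 F1674: (32.903,60.344) → (54.412,59.365) → (53.433,37.856) → (31.924,38.835) → (32.903,60.344) (closed)

[2] `<path>` quadratic bezier, #000000→score S459 F1674: (126.746,46.873) → (129.214,25.186) → (143.041,14.645) → (168.227,15.248)

[3] `<path>` cubic bezier, #008000→engrave S274 F2766: (76.957,48.577) → (78.733,36.922) → (65.355,31.212) → (45.871,26.285)

[4] `<polyline>` line segment, #008000→engrave S274 F2766: (13.282,40.008) → (86.149,32.656)

[5] `<path>` regular polygon, #000000→score S459 F1674: (69.171,40.860) → (64.384,47.954) → (66.015,56.356) → (73.109,61.143) → (81.511,59.512) → (86.298,52.418) → (84.667,44.016) → (77.573,39.229) → (69.171,40.860) (closed)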